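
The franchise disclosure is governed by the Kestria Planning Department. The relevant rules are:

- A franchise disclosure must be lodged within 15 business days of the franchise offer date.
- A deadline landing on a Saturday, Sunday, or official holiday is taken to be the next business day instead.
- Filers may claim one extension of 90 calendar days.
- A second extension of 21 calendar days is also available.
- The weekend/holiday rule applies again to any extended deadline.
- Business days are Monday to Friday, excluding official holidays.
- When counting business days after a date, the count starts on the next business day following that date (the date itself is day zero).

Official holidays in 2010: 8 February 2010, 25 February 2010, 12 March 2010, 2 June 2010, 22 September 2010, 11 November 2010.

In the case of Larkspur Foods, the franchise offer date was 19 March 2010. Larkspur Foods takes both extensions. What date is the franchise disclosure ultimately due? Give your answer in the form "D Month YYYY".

15 business days after 19 March 2010, excluding weekends and holidays, is 9 April 2010.
9 April 2010 is a Friday and not a listed holiday, so it stands.
The 90-calendar-day extension moves the deadline from 9 April 2010 to 8 July 2010.
8 July 2010 is a Thursday and not a listed holiday, so it stands.
The 21-calendar-day extension moves the deadline from 8 July 2010 to 29 July 2010.
Since 29 July 2010 is a Thursday and not a holiday, the date is unchanged.
Final deadline: 29 July 2010.

29 July 2010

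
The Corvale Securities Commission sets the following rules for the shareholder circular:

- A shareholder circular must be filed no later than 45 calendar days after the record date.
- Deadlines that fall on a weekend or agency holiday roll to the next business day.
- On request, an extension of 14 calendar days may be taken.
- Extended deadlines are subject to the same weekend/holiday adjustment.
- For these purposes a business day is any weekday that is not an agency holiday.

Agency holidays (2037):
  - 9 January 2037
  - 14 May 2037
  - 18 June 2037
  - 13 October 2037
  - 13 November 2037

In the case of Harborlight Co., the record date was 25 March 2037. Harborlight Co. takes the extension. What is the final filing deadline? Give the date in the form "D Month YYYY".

From 25 March 2037, 45 calendar days later is 9 May 2037.
Because 9 May 2037 is a Saturday, the deadline becomes 11 May 2037 (Monday).
Add the 14 calendar-day extension to 11 May 2037: 25 May 2037.
25 May 2037 is a Monday and not a listed holiday, so it stands.
So the filing is due 25 May 2037.

25 May 2037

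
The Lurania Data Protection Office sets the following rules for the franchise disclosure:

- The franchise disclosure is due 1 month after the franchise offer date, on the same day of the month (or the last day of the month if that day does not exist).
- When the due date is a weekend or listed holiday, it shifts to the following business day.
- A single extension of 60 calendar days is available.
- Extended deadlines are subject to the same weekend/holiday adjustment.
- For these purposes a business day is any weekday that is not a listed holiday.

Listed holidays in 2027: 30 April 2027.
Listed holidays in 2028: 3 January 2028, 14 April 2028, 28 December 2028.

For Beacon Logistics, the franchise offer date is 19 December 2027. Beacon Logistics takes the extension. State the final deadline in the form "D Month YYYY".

20 March 2028

1 month after 19 December 2027, on the same day of the month, is 19 January 2028.
19 January 2028 falls on a Wednesday, which is a business day, so no adjustment is needed.
With the 60-day extension, 19 January 2028 becomes 19 March 2028.
19 March 2028 is a Sunday, so it moves to the next business day, 20 March 2028 (Monday).
The final due date is 20 March 2028.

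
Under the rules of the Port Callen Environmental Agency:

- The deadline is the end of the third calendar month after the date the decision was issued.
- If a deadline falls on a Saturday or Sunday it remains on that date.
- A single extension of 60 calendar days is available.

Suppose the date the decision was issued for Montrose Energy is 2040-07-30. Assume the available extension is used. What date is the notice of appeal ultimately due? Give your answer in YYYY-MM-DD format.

The third month after 2040-07-30 is October 2040, whose last day is 2040-10-31.
No adjustment is made for weekends or holidays, so 2040-10-31 stands.
The 60-calendar-day extension moves the deadline from 2040-10-31 to 2040-12-30.
2040-12-30 is a Sunday; no weekend or holiday adjustment applies.
Final deadline: 2040-12-30.

2040-12-30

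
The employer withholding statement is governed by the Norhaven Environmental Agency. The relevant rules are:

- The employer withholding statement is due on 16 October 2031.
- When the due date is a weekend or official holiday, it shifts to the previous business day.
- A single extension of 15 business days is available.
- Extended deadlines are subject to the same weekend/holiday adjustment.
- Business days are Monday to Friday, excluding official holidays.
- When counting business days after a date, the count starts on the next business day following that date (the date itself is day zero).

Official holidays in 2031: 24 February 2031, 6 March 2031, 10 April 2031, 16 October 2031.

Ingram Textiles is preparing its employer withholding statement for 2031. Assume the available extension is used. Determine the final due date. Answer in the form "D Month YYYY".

The stated deadline is 16 October 2031.
Because 16 October 2031 is a listed holiday, the deadline becomes 15 October 2031 (Wednesday).
Applying the 15-business-day extension: 15 business days after 15 October 2031 is 6 November 2031.
Since 6 November 2031 is a Thursday and not a holiday, the date is unchanged.
The final due date is 6 November 2031.

6 November 2031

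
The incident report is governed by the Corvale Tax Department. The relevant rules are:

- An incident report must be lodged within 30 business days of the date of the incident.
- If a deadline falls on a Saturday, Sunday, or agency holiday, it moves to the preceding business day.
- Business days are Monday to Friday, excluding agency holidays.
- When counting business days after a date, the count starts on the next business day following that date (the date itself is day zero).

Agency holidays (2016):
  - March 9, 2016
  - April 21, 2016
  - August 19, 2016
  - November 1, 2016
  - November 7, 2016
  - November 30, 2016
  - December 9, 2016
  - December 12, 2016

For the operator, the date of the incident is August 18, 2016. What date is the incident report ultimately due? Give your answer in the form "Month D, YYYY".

September 30, 2016

Starting the day after August 18, 2016 and counting 30 business days lands on September 30, 2016.
September 30, 2016 is a Friday and not a listed holiday, so it stands.
So the filing is due September 30, 2016.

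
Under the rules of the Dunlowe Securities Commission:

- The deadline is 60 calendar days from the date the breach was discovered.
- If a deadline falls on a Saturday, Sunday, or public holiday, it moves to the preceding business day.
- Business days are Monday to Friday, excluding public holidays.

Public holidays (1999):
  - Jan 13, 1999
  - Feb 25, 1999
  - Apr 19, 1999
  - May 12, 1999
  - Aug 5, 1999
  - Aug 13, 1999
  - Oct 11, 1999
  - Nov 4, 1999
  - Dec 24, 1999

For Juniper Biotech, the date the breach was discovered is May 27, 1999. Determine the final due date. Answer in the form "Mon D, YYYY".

Jul 26, 1999

From May 27, 1999, 60 calendar days later is Jul 26, 1999.
Since Jul 26, 1999 is a Monday and not a holiday, the date is unchanged.
So the filing is due Jul 26, 1999.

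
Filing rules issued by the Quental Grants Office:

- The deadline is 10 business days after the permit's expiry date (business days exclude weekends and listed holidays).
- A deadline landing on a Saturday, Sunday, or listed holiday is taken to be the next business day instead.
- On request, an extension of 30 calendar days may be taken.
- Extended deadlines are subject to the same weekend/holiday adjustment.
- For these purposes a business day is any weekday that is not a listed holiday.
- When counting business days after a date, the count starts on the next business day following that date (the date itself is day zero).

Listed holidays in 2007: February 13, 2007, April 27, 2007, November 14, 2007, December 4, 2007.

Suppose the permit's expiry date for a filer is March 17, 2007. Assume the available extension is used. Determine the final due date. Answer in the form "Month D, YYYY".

10 business days after March 17, 2007, excluding weekends and holidays, is March 30, 2007.
Since March 30, 2007 is a Friday and not a holiday, the date is unchanged.
With the 30-day extension, March 30, 2007 becomes April 29, 2007.
April 29, 2007 falls on a Sunday. Rolling to the next business day gives April 30, 2007, a Monday.
Deadline: April 30, 2007.

April 30, 2007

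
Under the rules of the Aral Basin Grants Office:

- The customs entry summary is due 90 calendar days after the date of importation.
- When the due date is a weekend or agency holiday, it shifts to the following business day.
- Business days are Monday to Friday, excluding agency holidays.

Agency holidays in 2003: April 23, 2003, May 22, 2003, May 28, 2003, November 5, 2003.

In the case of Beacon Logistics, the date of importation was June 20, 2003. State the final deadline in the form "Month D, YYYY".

September 18, 2003

Trigger date June 20, 2003 + 90 calendar days = September 18, 2003.
September 18, 2003 is a Thursday and not a listed holiday, so it stands.
So the filing is due September 18, 2003.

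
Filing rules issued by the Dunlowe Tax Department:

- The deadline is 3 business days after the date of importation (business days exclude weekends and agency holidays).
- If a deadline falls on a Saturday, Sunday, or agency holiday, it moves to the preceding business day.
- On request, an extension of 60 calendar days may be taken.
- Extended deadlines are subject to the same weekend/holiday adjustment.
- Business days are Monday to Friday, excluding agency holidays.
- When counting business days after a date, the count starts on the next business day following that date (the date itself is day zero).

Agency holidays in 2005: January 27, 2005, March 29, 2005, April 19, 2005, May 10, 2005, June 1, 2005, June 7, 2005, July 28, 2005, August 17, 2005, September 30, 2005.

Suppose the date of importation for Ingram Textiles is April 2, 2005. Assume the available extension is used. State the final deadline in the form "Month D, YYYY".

Starting the day after April 2, 2005 and counting 3 business days lands on April 6, 2005.
Since April 6, 2005 is a Wednesday and not a holiday, the date is unchanged.
With the 60-day extension, April 6, 2005 becomes June 5, 2005.
June 5, 2005 is a Sunday; the preceding business day is June 3, 2005 (Friday).
So the filing is due June 3, 2005.

June 3, 2005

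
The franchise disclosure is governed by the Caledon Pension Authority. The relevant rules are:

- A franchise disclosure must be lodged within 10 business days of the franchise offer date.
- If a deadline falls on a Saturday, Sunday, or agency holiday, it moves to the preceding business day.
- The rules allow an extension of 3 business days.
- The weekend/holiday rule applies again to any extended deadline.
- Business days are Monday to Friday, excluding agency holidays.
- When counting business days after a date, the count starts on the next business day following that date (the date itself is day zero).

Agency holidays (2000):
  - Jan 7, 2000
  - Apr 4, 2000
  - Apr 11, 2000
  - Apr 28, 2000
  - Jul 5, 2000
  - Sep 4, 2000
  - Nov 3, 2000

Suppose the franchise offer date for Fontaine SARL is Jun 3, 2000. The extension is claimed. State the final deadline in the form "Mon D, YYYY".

10 business days after Jun 3, 2000, excluding weekends and holidays, is Jun 16, 2000.
Jun 16, 2000 (Friday) is already a business day.
Applying the 3-business-day extension: 3 business days after Jun 16, 2000 is Jun 21, 2000.
Jun 21, 2000 falls on a Wednesday, which is a business day, so no adjustment is needed.
The final due date is Jun 21, 2000.

Jun 21, 2000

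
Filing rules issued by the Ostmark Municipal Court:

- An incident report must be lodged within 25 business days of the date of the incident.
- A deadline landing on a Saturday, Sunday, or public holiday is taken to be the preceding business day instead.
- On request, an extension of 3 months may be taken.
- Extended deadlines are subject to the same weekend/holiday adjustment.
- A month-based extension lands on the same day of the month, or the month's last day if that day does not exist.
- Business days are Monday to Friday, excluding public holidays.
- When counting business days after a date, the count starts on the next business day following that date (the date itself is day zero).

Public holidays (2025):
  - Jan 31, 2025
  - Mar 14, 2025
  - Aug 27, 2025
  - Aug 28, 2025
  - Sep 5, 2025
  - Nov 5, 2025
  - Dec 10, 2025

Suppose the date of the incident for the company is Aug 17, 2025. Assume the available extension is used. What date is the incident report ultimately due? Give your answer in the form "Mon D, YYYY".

Counting 25 business days after Aug 17, 2025 (skipping weekends and listed holidays) reaches Sep 24, 2025.
Sep 24, 2025 (Wednesday) is already a business day.
Applying the 3 months extension: 3 months after Sep 24, 2025 is Dec 24, 2025.
Dec 24, 2025 (Wednesday) is already a business day.
Final deadline: Dec 24, 2025.

Dec 24, 2025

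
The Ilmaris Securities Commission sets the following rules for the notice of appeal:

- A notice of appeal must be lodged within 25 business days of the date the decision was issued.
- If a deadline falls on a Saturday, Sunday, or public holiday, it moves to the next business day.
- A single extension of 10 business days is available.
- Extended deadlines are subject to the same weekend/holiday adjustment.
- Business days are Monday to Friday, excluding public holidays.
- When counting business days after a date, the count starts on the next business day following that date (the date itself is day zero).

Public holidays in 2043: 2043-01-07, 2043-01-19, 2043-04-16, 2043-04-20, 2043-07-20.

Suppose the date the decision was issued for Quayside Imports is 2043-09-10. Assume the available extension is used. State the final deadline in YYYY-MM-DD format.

25 business days after 2043-09-10, excluding weekends and holidays, is 2043-10-15.
Since 2043-10-15 is a Thursday and not a holiday, the date is unchanged.
The 10-business-day extension runs from 2043-10-15 to 2043-10-29.
2043-10-29 falls on a Thursday, which is a business day, so no adjustment is needed.
Deadline: 2043-10-29.

2043-10-29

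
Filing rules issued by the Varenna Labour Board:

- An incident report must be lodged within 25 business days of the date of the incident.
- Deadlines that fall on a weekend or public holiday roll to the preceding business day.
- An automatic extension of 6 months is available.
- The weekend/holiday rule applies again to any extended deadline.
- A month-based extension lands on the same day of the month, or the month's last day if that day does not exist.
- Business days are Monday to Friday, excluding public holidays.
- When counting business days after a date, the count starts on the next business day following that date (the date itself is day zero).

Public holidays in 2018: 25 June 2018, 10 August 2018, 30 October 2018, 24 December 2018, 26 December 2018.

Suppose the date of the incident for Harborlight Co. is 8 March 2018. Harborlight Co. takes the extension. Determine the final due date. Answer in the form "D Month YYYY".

Starting the day after 8 March 2018 and counting 25 business days lands on 12 April 2018.
Since 12 April 2018 is a Thursday and not a holiday, the date is unchanged.
Add 6 months to 12 April 2018: 12 October 2018.
12 October 2018 (Friday) is already a business day.
Final deadline: 12 October 2018.

12 October 2018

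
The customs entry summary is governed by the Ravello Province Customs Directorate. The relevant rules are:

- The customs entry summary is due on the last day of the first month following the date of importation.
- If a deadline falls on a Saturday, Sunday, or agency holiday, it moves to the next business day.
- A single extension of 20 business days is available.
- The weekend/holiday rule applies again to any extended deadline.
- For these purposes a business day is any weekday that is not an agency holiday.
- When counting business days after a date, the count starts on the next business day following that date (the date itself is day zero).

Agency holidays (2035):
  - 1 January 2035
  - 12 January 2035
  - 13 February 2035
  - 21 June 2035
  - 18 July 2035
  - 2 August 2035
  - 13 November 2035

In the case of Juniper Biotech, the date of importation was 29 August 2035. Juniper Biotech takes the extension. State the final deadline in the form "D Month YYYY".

1 month after 29 August 2035 falls in September 2035; the last day of that month is 30 September 2035.
30 September 2035 falls on a Sunday. Rolling to the next business day gives 1 October 2035, a Monday.
Counting 20 further business days from 1 October 2035 reaches 29 October 2035.
29 October 2035 falls on a Monday, which is a business day, so no adjustment is needed.
So the filing is due 29 October 2035.

29 October 2035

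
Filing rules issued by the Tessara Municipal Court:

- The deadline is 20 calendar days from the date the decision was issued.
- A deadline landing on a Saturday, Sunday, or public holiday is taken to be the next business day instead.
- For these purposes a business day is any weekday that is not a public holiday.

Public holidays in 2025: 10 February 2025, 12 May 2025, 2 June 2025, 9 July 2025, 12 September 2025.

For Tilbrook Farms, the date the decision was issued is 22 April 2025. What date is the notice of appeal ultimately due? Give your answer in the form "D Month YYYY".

13 May 2025

Trigger date 22 April 2025 + 20 calendar days = 12 May 2025.
12 May 2025 falls on a listed holiday. Rolling to the next business day gives 13 May 2025, a Tuesday.
Final deadline: 13 May 2025.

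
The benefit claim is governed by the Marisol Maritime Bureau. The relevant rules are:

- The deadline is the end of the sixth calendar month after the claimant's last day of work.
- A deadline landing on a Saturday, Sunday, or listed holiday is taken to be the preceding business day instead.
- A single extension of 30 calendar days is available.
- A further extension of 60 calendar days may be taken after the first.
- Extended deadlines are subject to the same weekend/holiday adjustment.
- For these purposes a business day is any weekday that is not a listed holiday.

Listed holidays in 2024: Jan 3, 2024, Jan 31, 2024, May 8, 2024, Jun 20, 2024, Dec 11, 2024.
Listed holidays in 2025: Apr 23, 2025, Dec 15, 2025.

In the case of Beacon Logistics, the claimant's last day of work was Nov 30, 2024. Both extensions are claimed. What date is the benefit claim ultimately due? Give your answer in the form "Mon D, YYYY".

The sixth month after Nov 30, 2024 is May 2025, whose last day is May 31, 2025.
Because May 31, 2025 is a Saturday, the deadline becomes May 30, 2025 (Friday).
Add the 30 calendar-day extension to May 30, 2025: Jun 29, 2025.
Jun 29, 2025 is a Sunday, so it moves to the preceding business day, Jun 27, 2025 (Friday).
Applying the 60-calendar-day extension: Jun 27, 2025 + 60 days = Aug 26, 2025.
Aug 26, 2025 (Tuesday) is already a business day.
So the filing is due Aug 26, 2025.

Aug 26, 2025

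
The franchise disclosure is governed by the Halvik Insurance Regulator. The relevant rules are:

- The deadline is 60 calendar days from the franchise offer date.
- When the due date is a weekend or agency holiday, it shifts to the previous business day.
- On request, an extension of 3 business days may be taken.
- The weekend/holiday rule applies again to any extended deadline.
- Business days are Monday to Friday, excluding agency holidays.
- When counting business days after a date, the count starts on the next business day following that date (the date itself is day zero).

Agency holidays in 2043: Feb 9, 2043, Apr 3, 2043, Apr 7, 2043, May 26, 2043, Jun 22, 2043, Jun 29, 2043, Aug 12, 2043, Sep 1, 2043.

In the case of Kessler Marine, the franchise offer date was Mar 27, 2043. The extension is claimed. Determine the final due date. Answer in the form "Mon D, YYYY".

May 29, 2043

Adding 60 calendar days to Mar 27, 2043 gives May 26, 2043.
Because May 26, 2043 is a listed holiday, the deadline becomes May 25, 2043 (Monday).
Applying the 3-business-day extension: 3 business days after May 25, 2043 is May 29, 2043.
Since May 29, 2043 is a Friday and not a holiday, the date is unchanged.
The final due date is May 29, 2043.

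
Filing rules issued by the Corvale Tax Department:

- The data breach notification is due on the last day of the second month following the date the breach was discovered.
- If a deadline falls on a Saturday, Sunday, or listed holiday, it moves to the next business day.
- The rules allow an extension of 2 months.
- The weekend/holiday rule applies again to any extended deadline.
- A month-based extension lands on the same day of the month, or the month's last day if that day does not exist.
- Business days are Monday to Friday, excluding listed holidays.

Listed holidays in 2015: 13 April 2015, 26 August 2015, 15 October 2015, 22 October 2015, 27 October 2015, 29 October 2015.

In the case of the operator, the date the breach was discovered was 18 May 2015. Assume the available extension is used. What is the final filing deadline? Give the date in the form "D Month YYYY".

30 September 2015

2 months after 18 May 2015 falls in July 2015; the last day of that month is 31 July 2015.
31 July 2015 falls on a Friday, which is a business day, so no adjustment is needed.
Add 2 months to 31 July 2015: 30 September 2015 (day 31 does not exist in September, so the month's last day is used).
30 September 2015 falls on a Wednesday, which is a business day, so no adjustment is needed.
Deadline: 30 September 2015.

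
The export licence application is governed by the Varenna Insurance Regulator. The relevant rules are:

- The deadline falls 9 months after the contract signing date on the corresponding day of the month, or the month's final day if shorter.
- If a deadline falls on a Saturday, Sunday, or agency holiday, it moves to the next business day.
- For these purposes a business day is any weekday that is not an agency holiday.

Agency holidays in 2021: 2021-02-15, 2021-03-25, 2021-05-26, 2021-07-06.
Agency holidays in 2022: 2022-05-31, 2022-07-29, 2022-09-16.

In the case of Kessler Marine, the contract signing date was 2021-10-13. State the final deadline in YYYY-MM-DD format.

9 months after 2021-10-13, on the same day of the month, is 2022-07-13.
2022-07-13 falls on a Wednesday, which is a business day, so no adjustment is needed.
So the filing is due 2022-07-13.

2022-07-13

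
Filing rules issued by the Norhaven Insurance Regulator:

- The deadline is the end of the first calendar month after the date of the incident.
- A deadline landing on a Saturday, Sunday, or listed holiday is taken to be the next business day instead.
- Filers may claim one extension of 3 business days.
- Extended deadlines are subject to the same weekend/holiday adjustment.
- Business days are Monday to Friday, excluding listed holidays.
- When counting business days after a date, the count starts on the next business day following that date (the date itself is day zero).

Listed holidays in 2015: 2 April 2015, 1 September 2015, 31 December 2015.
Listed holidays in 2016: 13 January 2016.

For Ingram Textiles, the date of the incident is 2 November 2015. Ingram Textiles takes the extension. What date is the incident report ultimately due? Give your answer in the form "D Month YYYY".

The first month after 2 November 2015 is December 2015, whose last day is 31 December 2015.
31 December 2015 is a listed holiday, so it moves to the next business day, 1 January 2016 (Friday).
Counting 3 further business days from 1 January 2016 reaches 6 January 2016.
6 January 2016 falls on a Wednesday, which is a business day, so no adjustment is needed.
Deadline: 6 January 2016.

6 January 2016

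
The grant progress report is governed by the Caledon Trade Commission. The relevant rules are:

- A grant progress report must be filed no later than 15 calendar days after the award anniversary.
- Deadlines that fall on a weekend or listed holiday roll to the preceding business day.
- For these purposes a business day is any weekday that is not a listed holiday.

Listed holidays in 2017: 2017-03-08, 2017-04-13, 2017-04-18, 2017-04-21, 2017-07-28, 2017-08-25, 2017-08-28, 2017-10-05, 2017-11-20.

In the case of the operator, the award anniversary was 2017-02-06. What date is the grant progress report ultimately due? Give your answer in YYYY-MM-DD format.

2017-02-21

Trigger date 2017-02-06 + 15 calendar days = 2017-02-21.
2017-02-21 is a Tuesday and not a listed holiday, so it stands.
So the filing is due 2017-02-21.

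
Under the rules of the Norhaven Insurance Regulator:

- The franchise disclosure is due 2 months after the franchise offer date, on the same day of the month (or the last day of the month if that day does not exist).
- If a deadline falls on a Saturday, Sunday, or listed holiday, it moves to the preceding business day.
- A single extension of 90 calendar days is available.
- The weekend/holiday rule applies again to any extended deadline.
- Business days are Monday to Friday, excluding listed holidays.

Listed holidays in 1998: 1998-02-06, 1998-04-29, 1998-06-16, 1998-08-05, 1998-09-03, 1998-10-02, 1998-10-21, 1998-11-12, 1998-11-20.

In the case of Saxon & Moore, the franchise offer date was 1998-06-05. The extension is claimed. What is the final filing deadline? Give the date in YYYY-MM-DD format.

Moving 2 months forward from 1998-06-05 on the corresponding day gives 1998-08-05.
1998-08-05 falls on a listed holiday. Rolling to the preceding business day gives 1998-08-04, a Tuesday.
With the 90-day extension, 1998-08-04 becomes 1998-11-02.
1998-11-02 falls on a Monday, which is a business day, so no adjustment is needed.
The final due date is 1998-11-02.

1998-11-02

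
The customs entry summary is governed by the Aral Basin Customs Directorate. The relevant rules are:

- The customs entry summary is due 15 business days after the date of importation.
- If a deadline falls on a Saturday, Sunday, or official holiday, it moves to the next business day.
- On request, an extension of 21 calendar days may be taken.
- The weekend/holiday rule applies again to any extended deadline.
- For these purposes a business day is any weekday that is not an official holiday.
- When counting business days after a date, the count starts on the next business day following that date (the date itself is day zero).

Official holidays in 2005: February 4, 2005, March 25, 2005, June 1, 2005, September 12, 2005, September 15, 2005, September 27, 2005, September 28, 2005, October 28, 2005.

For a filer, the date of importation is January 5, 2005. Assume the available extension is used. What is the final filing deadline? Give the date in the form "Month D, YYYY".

Counting 15 business days after January 5, 2005 (skipping weekends and listed holidays) reaches January 26, 2005.
January 26, 2005 (Wednesday) is already a business day.
The 21-calendar-day extension moves the deadline from January 26, 2005 to February 16, 2005.
February 16, 2005 is a Wednesday and not a listed holiday, so it stands.
The final due date is February 16, 2005.

February 16, 2005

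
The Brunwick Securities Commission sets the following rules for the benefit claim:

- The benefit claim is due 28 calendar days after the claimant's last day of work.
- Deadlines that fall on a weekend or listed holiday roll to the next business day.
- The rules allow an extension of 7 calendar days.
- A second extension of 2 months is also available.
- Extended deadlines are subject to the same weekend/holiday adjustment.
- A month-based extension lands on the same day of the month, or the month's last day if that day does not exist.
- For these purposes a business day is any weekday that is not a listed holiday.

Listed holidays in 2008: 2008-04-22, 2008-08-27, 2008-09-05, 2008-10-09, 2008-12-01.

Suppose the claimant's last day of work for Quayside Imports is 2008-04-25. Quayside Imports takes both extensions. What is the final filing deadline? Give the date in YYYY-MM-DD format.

2008-07-30

28 calendar days after 2008-04-25 is 2008-05-23.
Since 2008-05-23 is a Friday and not a holiday, the date is unchanged.
The 7-calendar-day extension moves the deadline from 2008-05-23 to 2008-05-30.
2008-05-30 (Friday) is already a business day.
Add 2 months to 2008-05-30: 2008-07-30.
2008-07-30 is a Wednesday and not a listed holiday, so it stands.
So the filing is due 2008-07-30.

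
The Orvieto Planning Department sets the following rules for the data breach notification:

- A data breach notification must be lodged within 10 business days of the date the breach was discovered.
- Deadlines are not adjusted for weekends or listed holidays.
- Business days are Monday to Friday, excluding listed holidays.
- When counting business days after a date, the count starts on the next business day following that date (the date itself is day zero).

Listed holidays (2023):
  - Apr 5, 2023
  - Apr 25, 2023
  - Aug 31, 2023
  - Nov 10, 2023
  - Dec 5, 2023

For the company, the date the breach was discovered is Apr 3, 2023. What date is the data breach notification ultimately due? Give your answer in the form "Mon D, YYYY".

Apr 18, 2023

Counting 10 business days after Apr 3, 2023 (skipping weekends and listed holidays) reaches Apr 18, 2023.
Apr 18, 2023 falls on a Tuesday. The rules make no weekend/holiday allowance, so it remains Apr 18, 2023.
Final deadline: Apr 18, 2023.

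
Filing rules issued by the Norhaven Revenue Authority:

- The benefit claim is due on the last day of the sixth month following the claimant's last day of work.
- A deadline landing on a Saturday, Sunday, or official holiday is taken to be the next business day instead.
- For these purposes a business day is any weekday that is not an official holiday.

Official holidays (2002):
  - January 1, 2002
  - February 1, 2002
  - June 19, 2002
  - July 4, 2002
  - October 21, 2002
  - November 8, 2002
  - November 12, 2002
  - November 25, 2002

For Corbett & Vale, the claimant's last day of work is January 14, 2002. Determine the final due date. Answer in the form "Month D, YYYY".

6 months after January 14, 2002 falls in July 2002; the last day of that month is July 31, 2002.
Since July 31, 2002 is a Wednesday and not a holiday, the date is unchanged.
So the filing is due July 31, 2002.

July 31, 2002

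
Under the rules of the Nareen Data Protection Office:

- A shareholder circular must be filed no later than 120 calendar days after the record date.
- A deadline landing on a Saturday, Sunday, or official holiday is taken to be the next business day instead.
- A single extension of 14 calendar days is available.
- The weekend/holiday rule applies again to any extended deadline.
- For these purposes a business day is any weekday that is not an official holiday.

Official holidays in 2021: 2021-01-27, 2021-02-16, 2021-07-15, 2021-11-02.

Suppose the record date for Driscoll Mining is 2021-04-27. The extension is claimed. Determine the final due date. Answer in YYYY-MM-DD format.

Trigger date 2021-04-27 + 120 calendar days = 2021-08-25.
2021-08-25 is a Wednesday and not a listed holiday, so it stands.
Applying the 14-calendar-day extension: 2021-08-25 + 14 days = 2021-09-08.
2021-09-08 is a Wednesday and not a listed holiday, so it stands.
Deadline: 2021-09-08.

2021-09-08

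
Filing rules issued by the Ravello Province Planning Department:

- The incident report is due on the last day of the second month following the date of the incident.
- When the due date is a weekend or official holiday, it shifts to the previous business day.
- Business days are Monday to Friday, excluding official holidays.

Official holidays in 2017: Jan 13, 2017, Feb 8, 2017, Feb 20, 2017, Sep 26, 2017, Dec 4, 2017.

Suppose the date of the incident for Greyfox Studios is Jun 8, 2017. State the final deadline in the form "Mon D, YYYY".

2 months after Jun 8, 2017 falls in August 2017; the last day of that month is Aug 31, 2017.
Aug 31, 2017 falls on a Thursday, which is a business day, so no adjustment is needed.
The final due date is Aug 31, 2017.

Aug 31, 2017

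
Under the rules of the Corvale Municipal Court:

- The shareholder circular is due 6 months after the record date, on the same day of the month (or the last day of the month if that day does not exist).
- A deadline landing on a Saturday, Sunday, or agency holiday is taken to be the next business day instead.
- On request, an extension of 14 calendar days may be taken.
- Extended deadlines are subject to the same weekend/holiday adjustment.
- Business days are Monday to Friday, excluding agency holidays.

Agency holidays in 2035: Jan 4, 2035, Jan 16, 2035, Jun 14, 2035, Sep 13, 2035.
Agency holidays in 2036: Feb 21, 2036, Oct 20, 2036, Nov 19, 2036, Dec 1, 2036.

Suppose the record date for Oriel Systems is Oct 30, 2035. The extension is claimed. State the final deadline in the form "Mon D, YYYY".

Moving 6 months forward from Oct 30, 2035 on the corresponding day gives Apr 30, 2036.
Apr 30, 2036 (Wednesday) is already a business day.
The 14-calendar-day extension moves the deadline from Apr 30, 2036 to May 14, 2036.
Since May 14, 2036 is a Wednesday and not a holiday, the date is unchanged.
Final deadline: May 14, 2036.

May 14, 2036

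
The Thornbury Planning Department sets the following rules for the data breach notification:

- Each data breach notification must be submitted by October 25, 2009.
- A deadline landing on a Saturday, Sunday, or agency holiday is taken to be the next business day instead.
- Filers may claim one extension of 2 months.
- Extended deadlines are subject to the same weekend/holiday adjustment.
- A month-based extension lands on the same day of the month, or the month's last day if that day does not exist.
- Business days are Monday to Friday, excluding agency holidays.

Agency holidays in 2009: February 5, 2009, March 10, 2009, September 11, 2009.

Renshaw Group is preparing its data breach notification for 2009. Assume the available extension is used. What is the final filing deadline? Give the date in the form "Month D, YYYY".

December 28, 2009

The stated deadline is October 25, 2009.
October 25, 2009 is a Sunday; the next business day is October 26, 2009 (Monday).
Add 2 months to October 26, 2009: December 26, 2009.
December 26, 2009 falls on a Saturday. Rolling to the next business day gives December 28, 2009, a Monday.
The final due date is December 28, 2009.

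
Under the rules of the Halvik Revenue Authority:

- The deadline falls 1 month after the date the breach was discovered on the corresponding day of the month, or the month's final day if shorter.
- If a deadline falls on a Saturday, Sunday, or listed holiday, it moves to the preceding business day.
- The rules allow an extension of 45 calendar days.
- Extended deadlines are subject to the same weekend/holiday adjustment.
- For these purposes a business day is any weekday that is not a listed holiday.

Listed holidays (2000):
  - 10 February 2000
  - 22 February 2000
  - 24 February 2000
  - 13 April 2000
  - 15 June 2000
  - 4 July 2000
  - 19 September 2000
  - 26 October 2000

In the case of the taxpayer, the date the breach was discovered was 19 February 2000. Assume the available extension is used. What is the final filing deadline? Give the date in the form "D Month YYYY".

1 month from 19 February 2000 is 19 March 2000.
19 March 2000 is a Sunday; the preceding business day is 17 March 2000 (Friday).
The 45-calendar-day extension moves the deadline from 17 March 2000 to 1 May 2000.
1 May 2000 is a Monday and not a listed holiday, so it stands.
Deadline: 1 May 2000.

1 May 2000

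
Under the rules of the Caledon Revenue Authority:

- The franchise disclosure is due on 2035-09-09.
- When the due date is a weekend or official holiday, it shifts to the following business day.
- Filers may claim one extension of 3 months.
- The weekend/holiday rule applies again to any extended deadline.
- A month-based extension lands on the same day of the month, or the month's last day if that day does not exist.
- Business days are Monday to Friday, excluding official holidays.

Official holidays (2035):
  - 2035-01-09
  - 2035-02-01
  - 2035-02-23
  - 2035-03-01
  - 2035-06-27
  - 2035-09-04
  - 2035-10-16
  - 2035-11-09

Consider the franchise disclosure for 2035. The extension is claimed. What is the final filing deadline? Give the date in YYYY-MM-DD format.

2035-12-10

Start from the fixed due date, 2035-09-09.
2035-09-09 is a Sunday, so it moves to the next business day, 2035-09-10 (Monday).
Applying the 3 months extension: 3 months after 2035-09-10 is 2035-12-10.
2035-12-10 (Monday) is already a business day.
Deadline: 2035-12-10.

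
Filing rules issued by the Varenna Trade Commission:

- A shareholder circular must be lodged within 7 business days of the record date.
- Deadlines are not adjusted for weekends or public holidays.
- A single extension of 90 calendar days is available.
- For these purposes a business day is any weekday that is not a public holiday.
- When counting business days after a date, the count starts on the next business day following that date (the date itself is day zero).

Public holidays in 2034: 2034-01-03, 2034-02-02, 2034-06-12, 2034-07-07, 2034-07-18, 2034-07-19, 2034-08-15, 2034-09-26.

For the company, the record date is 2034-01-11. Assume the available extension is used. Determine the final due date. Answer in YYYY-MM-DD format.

2034-04-20

Starting the day after 2034-01-11 and counting 7 business days lands on 2034-01-20.
No adjustment is made for weekends or holidays, so 2034-01-20 stands.
The 90-calendar-day extension moves the deadline from 2034-01-20 to 2034-04-20.
2034-04-20 falls on a Thursday. The rules make no weekend/holiday allowance, so it remains 2034-04-20.
Final deadline: 2034-04-20.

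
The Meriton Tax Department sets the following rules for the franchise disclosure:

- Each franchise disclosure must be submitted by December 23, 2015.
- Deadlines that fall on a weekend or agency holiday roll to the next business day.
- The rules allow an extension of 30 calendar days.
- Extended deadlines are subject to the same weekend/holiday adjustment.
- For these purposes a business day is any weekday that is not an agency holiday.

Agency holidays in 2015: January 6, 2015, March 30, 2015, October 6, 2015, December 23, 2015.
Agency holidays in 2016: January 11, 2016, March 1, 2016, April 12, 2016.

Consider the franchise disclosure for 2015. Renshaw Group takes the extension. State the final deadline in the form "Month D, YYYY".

Start from the fixed due date, December 23, 2015.
December 23, 2015 falls on a listed holiday. Rolling to the next business day gives December 24, 2015, a Thursday.
With the 30-day extension, December 24, 2015 becomes January 23, 2016.
January 23, 2016 falls on a Saturday. Rolling to the next business day gives January 25, 2016, a Monday.
Deadline: January 25, 2016.

January 25, 2016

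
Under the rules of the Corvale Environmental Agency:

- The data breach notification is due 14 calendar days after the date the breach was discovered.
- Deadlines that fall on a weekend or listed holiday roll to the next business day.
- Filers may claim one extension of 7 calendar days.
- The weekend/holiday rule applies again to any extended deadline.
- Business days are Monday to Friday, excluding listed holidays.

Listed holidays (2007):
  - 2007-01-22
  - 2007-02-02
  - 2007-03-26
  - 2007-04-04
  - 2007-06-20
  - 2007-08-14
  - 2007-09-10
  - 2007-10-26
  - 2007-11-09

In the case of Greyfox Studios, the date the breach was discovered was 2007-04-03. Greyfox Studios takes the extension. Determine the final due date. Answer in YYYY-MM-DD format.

2007-04-24

Trigger date 2007-04-03 + 14 calendar days = 2007-04-17.
2007-04-17 is a Tuesday and not a listed holiday, so it stands.
Add the 7 calendar-day extension to 2007-04-17: 2007-04-24.
2007-04-24 is a Tuesday and not a listed holiday, so it stands.
The final due date is 2007-04-24.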